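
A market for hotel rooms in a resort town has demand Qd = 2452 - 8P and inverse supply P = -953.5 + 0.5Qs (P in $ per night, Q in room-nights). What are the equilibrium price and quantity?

In direct form, Qs = 1907 + 2P.
Equating demand and supply, 2452 - 8P = 1907 + 2P gives 10P = 545, so P* = 54.5.
From the demand curve, Q* = 2452 - 8(54.5) = 2016.

P* = 54.5, Q* = 2016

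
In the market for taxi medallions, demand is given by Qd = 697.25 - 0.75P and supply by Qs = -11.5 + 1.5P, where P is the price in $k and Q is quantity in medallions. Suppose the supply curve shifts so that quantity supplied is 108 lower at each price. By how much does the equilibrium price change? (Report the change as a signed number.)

Equating demand and supply, 697.25 - 0.75P = -11.5 + 1.5P gives 2.25P = 708.75, so P* = 315.
Then Q* = 697.25 - 0.75(315) = 461.
After the shift, supply is Qs = -119.5 + 1.5P.
New equilibrium: 816.75 = 2.25P, so P = 363 and Q = 425.
ΔP = 363 - 315 = 48.

ΔP = 48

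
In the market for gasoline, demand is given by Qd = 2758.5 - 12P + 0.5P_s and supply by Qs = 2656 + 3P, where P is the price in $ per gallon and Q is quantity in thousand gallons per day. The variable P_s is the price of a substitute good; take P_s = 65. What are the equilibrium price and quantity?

P* = 9, Q* = 2683

With P_s = 65, demand is Qd = 2791 - 12P.
Equating demand and supply, 2791 - 12P = 2656 + 3P gives 15P = 135, so P* = 9.
From the demand curve, Q* = 2791 - 12(9) = 2683.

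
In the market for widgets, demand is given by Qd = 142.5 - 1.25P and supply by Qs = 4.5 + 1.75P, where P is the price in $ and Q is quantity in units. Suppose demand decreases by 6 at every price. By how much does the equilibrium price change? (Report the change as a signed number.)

At equilibrium Qd = Qs, so 142.5 - 1.25P = 4.5 + 1.75P; collecting terms, 138 = 3P and P* = 46.
Plugging P* into demand: Q* = 142.5 - 1.25(46) = 85.
After the shift, demand is Qd = 136.5 - 1.25P.
New equilibrium: 132 = 3P, so P = 44 and Q = 81.5.
ΔP = 44 - 46 = -2.

ΔP = -2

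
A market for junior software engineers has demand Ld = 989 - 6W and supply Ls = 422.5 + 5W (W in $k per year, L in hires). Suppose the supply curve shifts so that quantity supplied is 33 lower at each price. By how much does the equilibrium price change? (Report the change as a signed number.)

The market clears where 989 - 6W = 422.5 + 5W. Rearranging, 11W = 566.5, hence W* = 51.5.
Then L* = 989 - 6(51.5) = 680.
After the shift, supply is Ls = 389.5 + 5W.
New equilibrium: 599.5 = 11W, so W = 54.5 and L = 662.
ΔW = 54.5 - 51.5 = 3.

ΔW = 3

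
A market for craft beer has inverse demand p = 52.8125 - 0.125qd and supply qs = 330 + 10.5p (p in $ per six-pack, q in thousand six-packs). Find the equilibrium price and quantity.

Rewriting in direct form: qd = 422.5 - 8p.
Set qd = qs: 422.5 - 8p = 330 + 10.5p, so 92.5 = 18.5p and p* = 5.
Then q* = 422.5 - 8(5) = 382.5.

p* = 5, q* = 382.5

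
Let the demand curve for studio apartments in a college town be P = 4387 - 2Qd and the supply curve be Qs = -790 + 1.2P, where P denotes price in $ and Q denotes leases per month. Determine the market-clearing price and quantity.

Rewriting in direct form: Qd = 2193.5 - 0.5P.
The market clears where 2193.5 - 0.5P = -790 + 1.2P. Rearranging, 1.7P = 2983.5, hence P* = 1755.
Substitute back: Q* = 2193.5 - 0.5(1755) = 1316.

P* = 1755, Q* = 1316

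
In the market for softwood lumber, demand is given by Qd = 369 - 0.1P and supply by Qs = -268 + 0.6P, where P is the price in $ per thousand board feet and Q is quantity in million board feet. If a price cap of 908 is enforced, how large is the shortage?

Shortage = 1.4

At P = 908: Qd = 278.2 and Qs = 276.8.
Shortage = Qd - Qs = 278.2 - 276.8 = 1.4.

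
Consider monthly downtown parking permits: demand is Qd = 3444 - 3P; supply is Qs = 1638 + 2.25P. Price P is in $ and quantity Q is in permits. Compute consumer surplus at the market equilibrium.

The market clears where 3444 - 3P = 1638 + 2.25P. Rearranging, 5.25P = 1806, hence P* = 344.
Plugging P* into demand: Q* = 3444 - 3(344) = 2412.
Demand choke price (Qd = 0): P = 3444/3 = 1148. Consumer surplus = ½ × (1148 - 344) × 2412 = 969624.

Consumer surplus = 969624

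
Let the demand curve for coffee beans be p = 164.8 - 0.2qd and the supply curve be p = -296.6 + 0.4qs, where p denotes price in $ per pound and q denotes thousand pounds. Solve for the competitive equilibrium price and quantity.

p* = 11, q* = 769

In direct form, qd = 824 - 5p and qs = 741.5 + 2.5p.
Equating demand and supply, 824 - 5p = 741.5 + 2.5p gives 7.5p = 82.5, so p* = 11.
Then q* = 824 - 5(11) = 769.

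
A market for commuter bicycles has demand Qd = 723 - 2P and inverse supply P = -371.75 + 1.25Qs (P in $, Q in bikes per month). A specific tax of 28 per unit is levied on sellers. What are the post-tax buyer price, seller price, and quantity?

P_b = 160, P_s = 132, Q = 403

In direct form, Qs = 297.4 + 0.8P.
Sellers keep P_s = P_b - 28 per unit, so supply in terms of the buyer price is Qs = 275 + 0.8P_b.
Market clearing requires 723 - 2P_b = 275 + 0.8P_b; hence 448 = 2.8P_b and P_b = 160.
So P_s = 132 and the quantity traded is Q = 723 - 2(160) = 403.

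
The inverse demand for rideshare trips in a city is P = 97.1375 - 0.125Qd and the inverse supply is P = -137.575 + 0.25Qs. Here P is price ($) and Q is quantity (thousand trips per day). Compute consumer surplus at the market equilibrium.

Rewriting in direct form: Qd = 777.1 - 8P and Qs = 550.3 + 4P.
Equating demand and supply, 777.1 - 8P = 550.3 + 4P gives 12P = 226.8, so P* = 18.9.
Plugging P* into demand: Q* = 777.1 - 8(18.9) = 625.9.
Demand choke price (Qd = 0): P = 777.1/8 = 97.1375. Consumer surplus = ½ × (97.1375 - 18.9) × 625.9 = 24484.425625.

Consumer surplus = 24484.425625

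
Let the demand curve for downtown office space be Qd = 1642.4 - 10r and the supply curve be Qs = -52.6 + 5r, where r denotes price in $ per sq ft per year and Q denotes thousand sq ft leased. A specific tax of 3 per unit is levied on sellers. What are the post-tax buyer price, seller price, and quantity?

The tax drives a wedge r_b - r_s = 3. Substituting r_s = r_b - 3 into supply: Qs = -67.6 + 5r_b.
Set Qd = Qs: 1642.4 - 10r_b = -67.6 + 5r_b, so 1710 = 15r_b and r_b = 114.
Then r_s = 114 - 3 = 111 and Q = 1642.4 - 10(114) = 502.4.

r_b = 114, r_s = 111, Q = 502.4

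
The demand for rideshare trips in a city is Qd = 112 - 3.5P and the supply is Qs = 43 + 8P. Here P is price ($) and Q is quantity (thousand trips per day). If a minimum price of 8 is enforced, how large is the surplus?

With P fixed at 8, quantity demanded is 84 and quantity supplied is 107.
Surplus = Qs - Qd = 107 - 84 = 23.

Surplus = 23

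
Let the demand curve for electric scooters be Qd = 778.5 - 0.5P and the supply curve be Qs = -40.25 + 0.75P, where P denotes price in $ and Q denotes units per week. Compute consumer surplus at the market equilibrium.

The market clears where 778.5 - 0.5P = -40.25 + 0.75P. Rearranging, 1.25P = 818.75, hence P* = 655.
Substitute back: Q* = 778.5 - 0.5(655) = 451.
Demand choke price (Qd = 0): P = 778.5/0.5 = 1557. Consumer surplus = ½ × (1557 - 655) × 451 = 203401.

Consumer surplus = 203401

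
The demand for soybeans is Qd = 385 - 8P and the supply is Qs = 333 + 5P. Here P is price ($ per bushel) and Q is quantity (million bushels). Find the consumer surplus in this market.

Consumer surplus = 7788.0625

At equilibrium Qd = Qs, so 385 - 8P = 333 + 5P; collecting terms, 52 = 13P and P* = 4.
Substitute back: Q* = 385 - 8(4) = 353.
Demand choke price (Qd = 0): P = 385/8 = 48.125. Consumer surplus = ½ × (48.125 - 4) × 353 = 7788.0625.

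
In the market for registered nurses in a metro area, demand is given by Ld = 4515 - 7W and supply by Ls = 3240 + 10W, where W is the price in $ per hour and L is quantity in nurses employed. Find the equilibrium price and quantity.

W* = 75, L* = 3990

Equating demand and supply, 4515 - 7W = 3240 + 10W gives 17W = 1275, so W* = 75.
Then L* = 4515 - 7(75) = 3990.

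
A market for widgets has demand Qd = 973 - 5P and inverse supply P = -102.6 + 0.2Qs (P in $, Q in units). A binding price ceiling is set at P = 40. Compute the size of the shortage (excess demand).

Shortage = 60

In direct form, Qs = 513 + 5P.
Evaluating both curves at the ceiling price 40 gives Qd = 773, Qs = 713.
Shortage = Qd - Qs = 773 - 713 = 60.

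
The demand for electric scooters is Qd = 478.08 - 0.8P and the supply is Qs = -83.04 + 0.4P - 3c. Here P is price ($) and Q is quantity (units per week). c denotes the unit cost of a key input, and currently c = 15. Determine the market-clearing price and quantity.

With c = 15, supply is Qs = -128.04 + 0.4P.
The market clears where 478.08 - 0.8P = -128.04 + 0.4P. Rearranging, 1.2P = 606.12, hence P* = 505.1.
From the demand curve, Q* = 478.08 - 0.8(505.1) = 74.

P* = 505.1, Q* = 74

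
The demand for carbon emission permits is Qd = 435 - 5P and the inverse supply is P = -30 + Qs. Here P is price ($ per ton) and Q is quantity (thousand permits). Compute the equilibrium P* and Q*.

P* = 67.5, Q* = 97.5

Rewriting in direct form: Qs = 30 + P.
Equating demand and supply, 435 - 5P = 30 + P gives 6P = 405, so P* = 67.5.
Plugging P* into demand: Q* = 435 - 5(67.5) = 97.5.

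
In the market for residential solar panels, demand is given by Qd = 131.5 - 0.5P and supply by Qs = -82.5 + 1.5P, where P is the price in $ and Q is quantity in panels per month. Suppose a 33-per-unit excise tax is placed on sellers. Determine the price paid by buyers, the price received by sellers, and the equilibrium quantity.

The tax drives a wedge P_b - P_s = 33. Substituting P_s = P_b - 33 into supply: Qs = -132 + 1.5P_b.
Market clearing requires 131.5 - 0.5P_b = -132 + 1.5P_b; hence 263.5 = 2P_b and P_b = 131.75.
Then P_s = 131.75 - 33 = 98.75 and Q = 131.5 - 0.5(131.75) = 65.625.

P_b = 131.75, P_s = 98.75, Q = 65.625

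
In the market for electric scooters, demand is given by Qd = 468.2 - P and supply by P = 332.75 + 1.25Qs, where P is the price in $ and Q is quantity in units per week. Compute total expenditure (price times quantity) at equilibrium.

Total expenditure = 24561.6

In direct form, Qs = -266.2 + 0.8P.
Set Qd = Qs: 468.2 - P = -266.2 + 0.8P, so 734.4 = 1.8P and P* = 408.
Plugging P* into demand: Q* = 468.2 - 408 = 60.2.
Total expenditure = P* × Q* = 408 × 60.2 = 24561.6.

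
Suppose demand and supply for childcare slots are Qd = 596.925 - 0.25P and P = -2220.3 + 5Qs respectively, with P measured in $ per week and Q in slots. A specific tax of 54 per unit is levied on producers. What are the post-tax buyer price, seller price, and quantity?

Inverting to quantity form: Qs = 444.06 + 0.2P.
Producers keep P_s = P_b - 54 per unit, so supply in terms of the buyer price is Qs = 433.26 + 0.2P_b.
Equate demand and the shifted supply: 596.925 - 0.25P_b = 433.26 + 0.2P_b, giving 0.45P_b = 163.665, so P_b = 363.7.
So P_s = 309.7 and the quantity traded is Q = 596.925 - 0.25(363.7) = 506.

P_b = 363.7, P_s = 309.7, Q = 506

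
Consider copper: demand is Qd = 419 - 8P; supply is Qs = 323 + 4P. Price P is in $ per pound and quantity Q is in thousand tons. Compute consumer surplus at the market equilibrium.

Consumer surplus = 7876.5625

Equating demand and supply, 419 - 8P = 323 + 4P gives 12P = 96, so P* = 8.
Then Q* = 419 - 8(8) = 355.
Demand choke price (Qd = 0): P = 419/8 = 52.375. Consumer surplus = ½ × (52.375 - 8) × 355 = 7876.5625.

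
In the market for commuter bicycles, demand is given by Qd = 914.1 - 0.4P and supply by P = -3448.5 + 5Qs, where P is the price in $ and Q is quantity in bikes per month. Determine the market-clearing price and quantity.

P* = 374, Q* = 764.5

In direct form, Qs = 689.7 + 0.2P.
Set Qd = Qs: 914.1 - 0.4P = 689.7 + 0.2P, so 224.4 = 0.6P and P* = 374.
From the demand curve, Q* = 914.1 - 0.4(374) = 764.5.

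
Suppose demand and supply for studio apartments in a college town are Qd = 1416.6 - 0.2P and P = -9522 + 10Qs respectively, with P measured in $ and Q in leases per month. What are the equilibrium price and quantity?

P* = 1548, Q* = 1107

Inverting to quantity form: Qs = 952.2 + 0.1P.
At equilibrium Qd = Qs, so 1416.6 - 0.2P = 952.2 + 0.1P; collecting terms, 464.4 = 0.3P and P* = 1548.
Then Q* = 1416.6 - 0.2(1548) = 1107.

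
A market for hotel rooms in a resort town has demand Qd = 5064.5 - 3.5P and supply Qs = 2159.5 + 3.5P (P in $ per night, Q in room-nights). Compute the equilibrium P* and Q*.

P* = 415, Q* = 3612

The market clears where 5064.5 - 3.5P = 2159.5 + 3.5P. Rearranging, 7P = 2905, hence P* = 415.
From the demand curve, Q* = 5064.5 - 3.5(415) = 3612.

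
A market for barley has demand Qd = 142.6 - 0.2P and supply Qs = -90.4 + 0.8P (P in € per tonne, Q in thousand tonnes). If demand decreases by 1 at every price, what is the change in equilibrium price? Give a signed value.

Equating demand and supply, 142.6 - 0.2P = -90.4 + 0.8P gives P = 233, so P* = 233.
Substitute back: Q* = 142.6 - 0.2(233) = 96.
After the shift, demand is Qd = 141.6 - 0.2P.
New equilibrium: 232 = P, so P = 232 and Q = 95.2.
ΔP = 232 - 233 = -1.

ΔP = -1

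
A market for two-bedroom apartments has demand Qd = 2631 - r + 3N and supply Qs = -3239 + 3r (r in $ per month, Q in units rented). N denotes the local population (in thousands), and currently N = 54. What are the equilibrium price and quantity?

r* = 1508, Q* = 1285

With N = 54, demand is Qd = 2793 - r.
The market clears where 2793 - r = -3239 + 3r. Rearranging, 4r = 6032, hence r* = 1508.
Plugging r* into demand: Q* = 2793 - 1508 = 1285.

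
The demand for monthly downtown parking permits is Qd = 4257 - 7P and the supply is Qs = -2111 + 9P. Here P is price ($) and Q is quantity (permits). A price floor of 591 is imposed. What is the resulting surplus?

Evaluating both curves at the floor price 591 gives Qd = 120, Qs = 3208.
Surplus = Qs - Qd = 3208 - 120 = 3088.

Surplus = 3088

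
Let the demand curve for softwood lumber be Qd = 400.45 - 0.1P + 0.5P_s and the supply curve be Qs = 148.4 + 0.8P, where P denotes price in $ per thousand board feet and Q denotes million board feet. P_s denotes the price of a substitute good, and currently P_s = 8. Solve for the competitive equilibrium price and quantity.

With P_s = 8, demand is Qd = 404.45 - 0.1P.
At equilibrium Qd = Qs, so 404.45 - 0.1P = 148.4 + 0.8P; collecting terms, 256.05 = 0.9P and P* = 284.5.
Plugging P* into demand: Q* = 404.45 - 0.1(284.5) = 376.

P* = 284.5, Q* = 376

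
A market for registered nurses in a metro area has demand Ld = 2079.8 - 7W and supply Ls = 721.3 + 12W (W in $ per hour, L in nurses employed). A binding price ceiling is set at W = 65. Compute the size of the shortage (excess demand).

Shortage = 123.5

Evaluating both curves at the ceiling price 65 gives Ld = 1624.8, Ls = 1501.3.
Shortage = Ld - Ls = 1624.8 - 1501.3 = 123.5.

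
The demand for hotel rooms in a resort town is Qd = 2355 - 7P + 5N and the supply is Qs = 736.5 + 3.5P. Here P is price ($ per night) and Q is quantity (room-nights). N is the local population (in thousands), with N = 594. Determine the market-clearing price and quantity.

P* = 437, Q* = 2266

With N = 594, demand is Qd = 5325 - 7P.
Set Qd = Qs: 5325 - 7P = 736.5 + 3.5P, so 4588.5 = 10.5P and P* = 437.
Substitute back: Q* = 5325 - 7(437) = 2266.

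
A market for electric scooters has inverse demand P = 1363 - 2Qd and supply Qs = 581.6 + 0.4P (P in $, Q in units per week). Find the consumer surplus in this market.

Consumer surplus = 391876

In direct form, Qd = 681.5 - 0.5P.
Set Qd = Qs: 681.5 - 0.5P = 581.6 + 0.4P, so 99.9 = 0.9P and P* = 111.
Substitute back: Q* = 681.5 - 0.5(111) = 626.
Demand choke price (Qd = 0): P = 681.5/0.5 = 1363. Consumer surplus = ½ × (1363 - 111) × 626 = 391876.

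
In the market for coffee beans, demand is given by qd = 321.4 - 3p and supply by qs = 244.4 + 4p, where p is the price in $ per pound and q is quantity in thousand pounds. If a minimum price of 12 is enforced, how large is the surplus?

With p fixed at 12, quantity demanded is 285.4 and quantity supplied is 292.4.
Surplus = qs - qd = 292.4 - 285.4 = 7.

Surplus = 7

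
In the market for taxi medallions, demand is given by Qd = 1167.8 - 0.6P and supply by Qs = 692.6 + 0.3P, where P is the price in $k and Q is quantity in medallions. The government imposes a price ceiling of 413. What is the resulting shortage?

At P = 413: Qd = 920 and Qs = 816.5.
Shortage = Qd - Qs = 920 - 816.5 = 103.5.

Shortage = 103.5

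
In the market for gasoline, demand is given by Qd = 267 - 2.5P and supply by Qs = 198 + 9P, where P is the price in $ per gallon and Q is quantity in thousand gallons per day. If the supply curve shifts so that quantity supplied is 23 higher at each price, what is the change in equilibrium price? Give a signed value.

ΔP = -2

At equilibrium Qd = Qs, so 267 - 2.5P = 198 + 9P; collecting terms, 69 = 11.5P and P* = 6.
Plugging P* into demand: Q* = 267 - 2.5(6) = 252.
After the shift, supply is Qs = 221 + 9P.
The new intersection has 46 = 11.5P, i.e. P = 4, Q = 257.
ΔP = 4 - 6 = -2.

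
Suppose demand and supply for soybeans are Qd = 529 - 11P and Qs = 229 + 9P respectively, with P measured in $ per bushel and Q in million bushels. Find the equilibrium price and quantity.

Equating demand and supply, 529 - 11P = 229 + 9P gives 20P = 300, so P* = 15.
Then Q* = 529 - 11(15) = 364.

P* = 15, Q* = 364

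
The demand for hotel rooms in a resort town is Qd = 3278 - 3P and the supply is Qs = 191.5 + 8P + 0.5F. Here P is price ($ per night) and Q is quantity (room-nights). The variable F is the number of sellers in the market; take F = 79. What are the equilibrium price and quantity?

With F = 79, supply is Qs = 231 + 8P.
At equilibrium Qd = Qs, so 3278 - 3P = 231 + 8P; collecting terms, 3047 = 11P and P* = 277.
Then Q* = 3278 - 3(277) = 2447.

P* = 277, Q* = 2447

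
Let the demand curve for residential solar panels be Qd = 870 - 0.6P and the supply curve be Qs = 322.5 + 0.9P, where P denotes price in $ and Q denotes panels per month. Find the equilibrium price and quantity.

Equating demand and supply, 870 - 0.6P = 322.5 + 0.9P gives 1.5P = 547.5, so P* = 365.
Plugging P* into demand: Q* = 870 - 0.6(365) = 651.

P* = 365, Q* = 651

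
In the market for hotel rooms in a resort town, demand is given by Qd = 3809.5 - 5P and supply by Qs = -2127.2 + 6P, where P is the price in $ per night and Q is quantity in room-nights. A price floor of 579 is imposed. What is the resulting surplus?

With P fixed at 579, quantity demanded is 914.5 and quantity supplied is 1346.8.
Surplus = Qs - Qd = 1346.8 - 914.5 = 432.3.

Surplus = 432.3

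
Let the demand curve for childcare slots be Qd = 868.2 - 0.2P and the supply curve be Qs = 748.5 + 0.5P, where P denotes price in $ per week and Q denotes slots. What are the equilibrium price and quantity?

Set Qd = Qs: 868.2 - 0.2P = 748.5 + 0.5P, so 119.7 = 0.7P and P* = 171.
Then Q* = 868.2 - 0.2(171) = 834.

P* = 171, Q* = 834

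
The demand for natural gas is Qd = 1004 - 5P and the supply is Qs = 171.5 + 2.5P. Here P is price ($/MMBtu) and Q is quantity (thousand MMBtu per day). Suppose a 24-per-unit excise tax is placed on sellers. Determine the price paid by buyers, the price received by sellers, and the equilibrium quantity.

P_b = 119, P_s = 95, Q = 409

Sellers keep P_s = P_b - 24 per unit, so supply in terms of the buyer price is Qs = 111.5 + 2.5P_b.
Set Qd = Qs: 1004 - 5P_b = 111.5 + 2.5P_b, so 892.5 = 7.5P_b and P_b = 119.
So P_s = 95 and the quantity traded is Q = 1004 - 5(119) = 409.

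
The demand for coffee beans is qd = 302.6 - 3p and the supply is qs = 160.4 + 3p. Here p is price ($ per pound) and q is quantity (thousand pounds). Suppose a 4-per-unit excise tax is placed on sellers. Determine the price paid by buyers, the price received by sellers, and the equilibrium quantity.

p_b = 25.7, p_s = 21.7, q = 225.5

With a tax of 4 on sellers, they supply based on the net price p_s = p_b - 4, so qs = 148.4 + 3p_b.
Equate demand and the shifted supply: 302.6 - 3p_b = 148.4 + 3p_b, giving 6p_b = 154.2, so p_b = 25.7.
Then p_s = 25.7 - 4 = 21.7 and q = 302.6 - 3(25.7) = 225.5.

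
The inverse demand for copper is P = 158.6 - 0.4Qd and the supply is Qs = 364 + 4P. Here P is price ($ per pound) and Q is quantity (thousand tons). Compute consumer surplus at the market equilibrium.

Consumer surplus = 29491.2

Solving each curve for Q: Qd = 396.5 - 2.5P.
At equilibrium Qd = Qs, so 396.5 - 2.5P = 364 + 4P; collecting terms, 32.5 = 6.5P and P* = 5.
Substitute back: Q* = 396.5 - 2.5(5) = 384.
Demand choke price (Qd = 0): P = 396.5/2.5 = 158.6. Consumer surplus = ½ × (158.6 - 5) × 384 = 29491.2.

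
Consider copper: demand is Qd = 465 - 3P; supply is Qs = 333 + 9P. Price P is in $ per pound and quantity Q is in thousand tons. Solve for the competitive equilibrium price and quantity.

Set Qd = Qs: 465 - 3P = 333 + 9P, so 132 = 12P and P* = 11.
Substitute back: Q* = 465 - 3(11) = 432.

P* = 11, Q* = 432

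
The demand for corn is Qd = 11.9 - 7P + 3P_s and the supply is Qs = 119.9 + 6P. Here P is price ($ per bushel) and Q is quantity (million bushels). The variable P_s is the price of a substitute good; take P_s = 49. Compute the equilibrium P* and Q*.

With P_s = 49, demand is Qd = 158.9 - 7P.
The market clears where 158.9 - 7P = 119.9 + 6P. Rearranging, 13P = 39, hence P* = 3.
Plugging P* into demand: Q* = 158.9 - 7(3) = 137.9.

P* = 3, Q* = 137.9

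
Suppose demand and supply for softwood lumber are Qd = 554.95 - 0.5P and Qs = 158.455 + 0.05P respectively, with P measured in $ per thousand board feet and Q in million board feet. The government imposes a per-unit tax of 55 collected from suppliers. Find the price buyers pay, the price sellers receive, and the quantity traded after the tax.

P_b = 725.9, P_s = 670.9, Q = 192

The tax drives a wedge P_b - P_s = 55. Substituting P_s = P_b - 55 into supply: Qs = 155.705 + 0.05P_b.
Market clearing requires 554.95 - 0.5P_b = 155.705 + 0.05P_b; hence 399.245 = 0.55P_b and P_b = 725.9.
So P_s = 670.9 and the quantity traded is Q = 554.95 - 0.5(725.9) = 192.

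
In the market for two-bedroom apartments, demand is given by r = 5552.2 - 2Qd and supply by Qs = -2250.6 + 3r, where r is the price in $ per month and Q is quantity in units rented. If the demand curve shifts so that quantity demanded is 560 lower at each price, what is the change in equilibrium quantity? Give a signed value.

ΔQ = -480

Solving each curve for Q: Qd = 2776.1 - 0.5r.
Set Qd = Qs: 2776.1 - 0.5r = -2250.6 + 3r, so 5026.7 = 3.5r and r* = 1436.2.
From the demand curve, Q* = 2776.1 - 0.5(1436.2) = 2058.
After the shift, demand is Qd = 2216.1 - 0.5r.
The new intersection has 4466.7 = 3.5r, i.e. r = 1276.2, Q = 1578.
ΔQ = 1578 - 2058 = -480.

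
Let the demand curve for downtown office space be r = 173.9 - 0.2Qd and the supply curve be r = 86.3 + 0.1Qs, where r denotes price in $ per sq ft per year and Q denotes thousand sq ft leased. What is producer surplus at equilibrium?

Rewriting in direct form: Qd = 869.5 - 5r and Qs = -863 + 10r.
Equating demand and supply, 869.5 - 5r = -863 + 10r gives 15r = 1732.5, so r* = 115.5.
From the demand curve, Q* = 869.5 - 5(115.5) = 292.
Supply choke price (Qs = 0): r = 86.3. Producer surplus = ½ × (115.5 - 86.3) × 292 = 4263.2.

Producer surplus = 4263.2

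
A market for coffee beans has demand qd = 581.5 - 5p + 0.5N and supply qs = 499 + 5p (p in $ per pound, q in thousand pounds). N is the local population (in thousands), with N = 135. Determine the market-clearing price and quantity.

With N = 135, demand is qd = 649 - 5p.
At equilibrium qd = qs, so 649 - 5p = 499 + 5p; collecting terms, 150 = 10p and p* = 15.
Plugging p* into demand: q* = 649 - 5(15) = 574.

p* = 15, q* = 574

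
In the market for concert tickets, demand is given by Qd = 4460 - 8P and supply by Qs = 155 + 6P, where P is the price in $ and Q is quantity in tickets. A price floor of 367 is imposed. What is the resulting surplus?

Surplus = 833

With P fixed at 367, quantity demanded is 1524 and quantity supplied is 2357.
Surplus = Qs - Qd = 2357 - 1524 = 833.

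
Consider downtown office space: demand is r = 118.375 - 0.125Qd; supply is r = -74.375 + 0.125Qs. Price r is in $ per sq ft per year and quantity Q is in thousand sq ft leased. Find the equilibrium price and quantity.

r* = 22, Q* = 771

Solving each curve for Q: Qd = 947 - 8r and Qs = 595 + 8r.
The market clears where 947 - 8r = 595 + 8r. Rearranging, 16r = 352, hence r* = 22.
Substitute back: Q* = 947 - 8(22) = 771.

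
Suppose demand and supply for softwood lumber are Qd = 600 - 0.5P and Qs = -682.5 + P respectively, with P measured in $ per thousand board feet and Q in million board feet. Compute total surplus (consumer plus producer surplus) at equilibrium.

Total surplus = 44634.375

The market clears where 600 - 0.5P = -682.5 + P. Rearranging, 1.5P = 1282.5, hence P* = 855.
Substitute back: Q* = 600 - 0.5(855) = 172.5.
Demand choke price = 1200; supply choke price = 682.5. CS = ½(1200 - 855)(172.5) = 29756.25; PS = ½(855 - 682.5)(172.5) = 14878.125. Total surplus = 44634.375.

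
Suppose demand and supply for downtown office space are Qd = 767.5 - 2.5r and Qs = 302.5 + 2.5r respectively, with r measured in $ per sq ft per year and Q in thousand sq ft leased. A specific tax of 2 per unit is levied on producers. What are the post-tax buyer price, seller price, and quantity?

Producers keep r_s = r_b - 2 per unit, so supply in terms of the buyer price is Qs = 297.5 + 2.5r_b.
Equate demand and the shifted supply: 767.5 - 2.5r_b = 297.5 + 2.5r_b, giving 5r_b = 470, so r_b = 94.
So r_s = 92 and the quantity traded is Q = 767.5 - 2.5(94) = 532.5.

r_b = 94, r_s = 92, Q = 532.5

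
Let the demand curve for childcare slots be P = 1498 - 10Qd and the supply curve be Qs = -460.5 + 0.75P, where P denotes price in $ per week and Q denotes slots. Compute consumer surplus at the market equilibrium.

Solving each curve for Q: Qd = 149.8 - 0.1P.
The market clears where 149.8 - 0.1P = -460.5 + 0.75P. Rearranging, 0.85P = 610.3, hence P* = 718.
Plugging P* into demand: Q* = 149.8 - 0.1(718) = 78.
Demand choke price (Qd = 0): P = 149.8/0.1 = 1498. Consumer surplus = ½ × (1498 - 718) × 78 = 30420.

Consumer surplus = 30420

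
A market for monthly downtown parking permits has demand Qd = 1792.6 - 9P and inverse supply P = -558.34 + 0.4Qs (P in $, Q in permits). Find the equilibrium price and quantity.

P* = 34.5, Q* = 1482.1

Solving each curve for Q: Qs = 1395.85 + 2.5P.
At equilibrium Qd = Qs, so 1792.6 - 9P = 1395.85 + 2.5P; collecting terms, 396.75 = 11.5P and P* = 34.5.
Substitute back: Q* = 1792.6 - 9(34.5) = 1482.1.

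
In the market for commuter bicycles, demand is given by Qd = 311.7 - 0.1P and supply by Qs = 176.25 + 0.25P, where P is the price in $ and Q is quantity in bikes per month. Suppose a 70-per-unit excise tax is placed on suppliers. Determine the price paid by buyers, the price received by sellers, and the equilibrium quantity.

Suppliers keep P_s = P_b - 70 per unit, so supply in terms of the buyer price is Qs = 158.75 + 0.25P_b.
Market clearing requires 311.7 - 0.1P_b = 158.75 + 0.25P_b; hence 152.95 = 0.35P_b and P_b = 437.
So P_s = 367 and the quantity traded is Q = 311.7 - 0.1(437) = 268.

P_b = 437, P_s = 367, Q = 268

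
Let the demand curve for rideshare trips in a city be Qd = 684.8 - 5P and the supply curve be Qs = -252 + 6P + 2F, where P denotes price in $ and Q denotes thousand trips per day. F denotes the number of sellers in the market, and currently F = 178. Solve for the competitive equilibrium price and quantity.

P* = 52.8, Q* = 420.8

With F = 178, supply is Qs = 104 + 6P.
At equilibrium Qd = Qs, so 684.8 - 5P = 104 + 6P; collecting terms, 580.8 = 11P and P* = 52.8.
Plugging P* into demand: Q* = 684.8 - 5(52.8) = 420.8.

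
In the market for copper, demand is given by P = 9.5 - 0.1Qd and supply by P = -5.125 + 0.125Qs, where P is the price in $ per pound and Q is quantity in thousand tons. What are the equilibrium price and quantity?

P* = 3, Q* = 65

Inverting to quantity form: Qd = 95 - 10P and Qs = 41 + 8P.
Equating demand and supply, 95 - 10P = 41 + 8P gives 18P = 54, so P* = 3.
Plugging P* into demand: Q* = 95 - 10(3) = 65.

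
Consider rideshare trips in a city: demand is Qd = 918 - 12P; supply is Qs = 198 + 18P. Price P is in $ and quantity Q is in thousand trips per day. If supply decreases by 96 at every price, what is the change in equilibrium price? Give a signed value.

ΔP = 3.2

Set Qd = Qs: 918 - 12P = 198 + 18P, so 720 = 30P and P* = 24.
From the demand curve, Q* = 918 - 12(24) = 630.
After the shift, supply is Qs = 102 + 18P.
The new intersection has 816 = 30P, i.e. P = 27.2, Q = 591.6.
ΔP = 27.2 - 24 = 3.2.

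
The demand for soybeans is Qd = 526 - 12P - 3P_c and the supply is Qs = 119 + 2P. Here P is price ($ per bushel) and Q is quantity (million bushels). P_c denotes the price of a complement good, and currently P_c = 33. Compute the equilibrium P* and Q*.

P* = 22, Q* = 163

With P_c = 33, demand is Qd = 427 - 12P.
The market clears where 427 - 12P = 119 + 2P. Rearranging, 14P = 308, hence P* = 22.
From the demand curve, Q* = 427 - 12(22) = 163.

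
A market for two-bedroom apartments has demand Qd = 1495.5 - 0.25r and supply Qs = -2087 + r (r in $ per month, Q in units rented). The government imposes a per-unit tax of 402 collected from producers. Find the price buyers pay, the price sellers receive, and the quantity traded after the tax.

r_b = 3187.6, r_s = 2785.6, Q = 698.6

The tax drives a wedge r_b - r_s = 402. Substituting r_s = r_b - 402 into supply: Qs = -2489 + r_b.
Market clearing requires 1495.5 - 0.25r_b = -2489 + r_b; hence 3984.5 = 1.25r_b and r_b = 3187.6.
Then r_s = 3187.6 - 402 = 2785.6 and Q = 1495.5 - 0.25(3187.6) = 698.6.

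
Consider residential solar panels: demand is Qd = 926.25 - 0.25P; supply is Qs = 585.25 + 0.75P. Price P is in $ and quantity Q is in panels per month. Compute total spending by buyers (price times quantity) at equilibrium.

Total spending by buyers = 286781

At equilibrium Qd = Qs, so 926.25 - 0.25P = 585.25 + 0.75P; collecting terms, 341 = P and P* = 341.
From the demand curve, Q* = 926.25 - 0.25(341) = 841.
Total spending by buyers = P* × Q* = 341 × 841 = 286781.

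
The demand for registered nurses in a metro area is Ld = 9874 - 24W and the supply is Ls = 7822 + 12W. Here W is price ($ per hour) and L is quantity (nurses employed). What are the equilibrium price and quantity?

W* = 57, L* = 8506

The market clears where 9874 - 24W = 7822 + 12W. Rearranging, 36W = 2052, hence W* = 57.
From the demand curve, L* = 9874 - 24(57) = 8506.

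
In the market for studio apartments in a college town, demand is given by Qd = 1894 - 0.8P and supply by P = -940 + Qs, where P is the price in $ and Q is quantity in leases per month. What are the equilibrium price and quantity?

Solving each curve for Q: Qs = 940 + P.
The market clears where 1894 - 0.8P = 940 + P. Rearranging, 1.8P = 954, hence P* = 530.
Plugging P* into demand: Q* = 1894 - 0.8(530) = 1470.

P* = 530, Q* = 1470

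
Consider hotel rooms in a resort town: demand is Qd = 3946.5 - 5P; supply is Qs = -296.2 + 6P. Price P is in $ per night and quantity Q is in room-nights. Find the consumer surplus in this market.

Consumer surplus = 407232.4

The market clears where 3946.5 - 5P = -296.2 + 6P. Rearranging, 11P = 4242.7, hence P* = 385.7.
Plugging P* into demand: Q* = 3946.5 - 5(385.7) = 2018.
Demand choke price (Qd = 0): P = 3946.5/5 = 789.3. Consumer surplus = ½ × (789.3 - 385.7) × 2018 = 407232.4.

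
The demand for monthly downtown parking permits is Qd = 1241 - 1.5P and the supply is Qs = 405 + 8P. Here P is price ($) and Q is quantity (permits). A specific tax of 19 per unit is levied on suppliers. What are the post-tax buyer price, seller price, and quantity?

P_b = 104, P_s = 85, Q = 1085

Suppliers keep P_s = P_b - 19 per unit, so supply in terms of the buyer price is Qs = 253 + 8P_b.
Set Qd = Qs: 1241 - 1.5P_b = 253 + 8P_b, so 988 = 9.5P_b and P_b = 104.
Then P_s = 104 - 19 = 85 and Q = 1241 - 1.5(104) = 1085.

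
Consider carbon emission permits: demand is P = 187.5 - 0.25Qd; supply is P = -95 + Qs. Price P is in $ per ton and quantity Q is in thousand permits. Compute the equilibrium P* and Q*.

Inverting to quantity form: Qd = 750 - 4P and Qs = 95 + P.
At equilibrium Qd = Qs, so 750 - 4P = 95 + P; collecting terms, 655 = 5P and P* = 131.
From the demand curve, Q* = 750 - 4(131) = 226.

P* = 131, Q* = 226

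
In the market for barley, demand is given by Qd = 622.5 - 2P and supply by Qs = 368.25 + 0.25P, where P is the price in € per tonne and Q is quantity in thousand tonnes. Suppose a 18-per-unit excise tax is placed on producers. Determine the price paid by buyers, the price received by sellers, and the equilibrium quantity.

Producers keep P_s = P_b - 18 per unit, so supply in terms of the buyer price is Qs = 363.75 + 0.25P_b.
Market clearing requires 622.5 - 2P_b = 363.75 + 0.25P_b; hence 258.75 = 2.25P_b and P_b = 115.
Then P_s = 115 - 18 = 97 and Q = 622.5 - 2(115) = 392.5.

P_b = 115, P_s = 97, Q = 392.5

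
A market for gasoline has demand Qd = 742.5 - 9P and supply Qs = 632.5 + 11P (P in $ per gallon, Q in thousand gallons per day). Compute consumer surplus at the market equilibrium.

Consumer surplus = 26680.5

The market clears where 742.5 - 9P = 632.5 + 11P. Rearranging, 20P = 110, hence P* = 5.5.
Plugging P* into demand: Q* = 742.5 - 9(5.5) = 693.
Demand choke price (Qd = 0): P = 742.5/9 = 82.5. Consumer surplus = ½ × (82.5 - 5.5) × 693 = 26680.5.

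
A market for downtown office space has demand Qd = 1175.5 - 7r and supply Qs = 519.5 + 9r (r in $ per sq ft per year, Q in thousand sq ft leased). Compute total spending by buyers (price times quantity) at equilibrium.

At equilibrium Qd = Qs, so 1175.5 - 7r = 519.5 + 9r; collecting terms, 656 = 16r and r* = 41.
From the demand curve, Q* = 1175.5 - 7(41) = 888.5.
Total spending by buyers = r* × Q* = 41 × 888.5 = 36428.5.

Total spending by buyers = 36428.5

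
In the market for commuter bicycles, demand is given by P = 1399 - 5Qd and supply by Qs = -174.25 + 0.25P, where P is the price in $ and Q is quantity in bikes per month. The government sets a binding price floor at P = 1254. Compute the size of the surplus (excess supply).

In direct form, Qd = 279.8 - 0.2P.
Evaluating both curves at the floor price 1254 gives Qd = 29, Qs = 139.25.
Surplus = Qs - Qd = 139.25 - 29 = 110.25.

Surplus = 110.25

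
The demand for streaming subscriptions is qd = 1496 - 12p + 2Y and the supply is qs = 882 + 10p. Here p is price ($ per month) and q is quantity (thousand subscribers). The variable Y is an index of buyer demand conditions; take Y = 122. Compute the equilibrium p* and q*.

With Y = 122, demand is qd = 1740 - 12p.
The market clears where 1740 - 12p = 882 + 10p. Rearranging, 22p = 858, hence p* = 39.
Substitute back: q* = 1740 - 12(39) = 1272.

p* = 39, q* = 1272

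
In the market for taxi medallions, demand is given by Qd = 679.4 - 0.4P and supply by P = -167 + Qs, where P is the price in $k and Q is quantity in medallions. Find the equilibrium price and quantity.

In direct form, Qs = 167 + P.
Equating demand and supply, 679.4 - 0.4P = 167 + P gives 1.4P = 512.4, so P* = 366.
Plugging P* into demand: Q* = 679.4 - 0.4(366) = 533.

P* = 366, Q* = 533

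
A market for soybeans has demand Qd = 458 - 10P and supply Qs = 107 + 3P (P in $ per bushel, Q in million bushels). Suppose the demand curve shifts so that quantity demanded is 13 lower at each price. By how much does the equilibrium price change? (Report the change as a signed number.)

ΔP = -1

At equilibrium Qd = Qs, so 458 - 10P = 107 + 3P; collecting terms, 351 = 13P and P* = 27.
Plugging P* into demand: Q* = 458 - 10(27) = 188.
After the shift, demand is Qd = 445 - 10P.
Re-solving, 13P = 338 gives P = 26 and Q = 185.
ΔP = 26 - 27 = -1.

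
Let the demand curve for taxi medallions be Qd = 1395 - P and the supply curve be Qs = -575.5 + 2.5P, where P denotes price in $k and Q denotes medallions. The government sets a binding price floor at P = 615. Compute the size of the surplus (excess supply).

With P fixed at 615, quantity demanded is 780 and quantity supplied is 962.
Surplus = Qs - Qd = 962 - 780 = 182.

Surplus = 182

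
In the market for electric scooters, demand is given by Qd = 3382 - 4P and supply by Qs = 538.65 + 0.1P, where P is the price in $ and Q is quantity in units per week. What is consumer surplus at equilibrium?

Consumer surplus = 46208

Equating demand and supply, 3382 - 4P = 538.65 + 0.1P gives 4.1P = 2843.35, so P* = 693.5.
Plugging P* into demand: Q* = 3382 - 4(693.5) = 608.
Demand choke price (Qd = 0): P = 3382/4 = 845.5. Consumer surplus = ½ × (845.5 - 693.5) × 608 = 46208.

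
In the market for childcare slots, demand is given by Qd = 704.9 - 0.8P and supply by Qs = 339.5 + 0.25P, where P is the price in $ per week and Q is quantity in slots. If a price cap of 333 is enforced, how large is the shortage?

Shortage = 15.75

With P fixed at 333, quantity demanded is 438.5 and quantity supplied is 422.75.
Shortage = Qd - Qs = 438.5 - 422.75 = 15.75.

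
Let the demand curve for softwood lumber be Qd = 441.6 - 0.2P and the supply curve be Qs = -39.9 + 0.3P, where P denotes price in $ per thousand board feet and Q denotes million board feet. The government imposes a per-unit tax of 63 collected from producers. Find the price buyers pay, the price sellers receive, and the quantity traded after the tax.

P_b = 1000.8, P_s = 937.8, Q = 241.44

Producers keep P_s = P_b - 63 per unit, so supply in terms of the buyer price is Qs = -58.8 + 0.3P_b.
Market clearing requires 441.6 - 0.2P_b = -58.8 + 0.3P_b; hence 500.4 = 0.5P_b and P_b = 1000.8.
So P_s = 937.8 and the quantity traded is Q = 441.6 - 0.2(1000.8) = 241.44.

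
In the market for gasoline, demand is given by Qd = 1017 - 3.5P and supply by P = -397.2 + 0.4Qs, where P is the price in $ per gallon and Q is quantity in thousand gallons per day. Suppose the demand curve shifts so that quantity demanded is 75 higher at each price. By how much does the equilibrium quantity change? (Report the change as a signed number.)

ΔQ = 31.25

Inverting to quantity form: Qs = 993 + 2.5P.
Equating demand and supply, 1017 - 3.5P = 993 + 2.5P gives 6P = 24, so P* = 4.
Then Q* = 1017 - 3.5(4) = 1003.
After the shift, demand is Qd = 1092 - 3.5P.
Re-solving, 6P = 99 gives P = 16.5 and Q = 1034.25.
ΔQ = 1034.25 - 1003 = 31.25.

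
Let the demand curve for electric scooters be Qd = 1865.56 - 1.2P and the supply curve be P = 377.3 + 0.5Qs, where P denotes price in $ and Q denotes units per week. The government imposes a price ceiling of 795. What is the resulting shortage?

Inverting to quantity form: Qs = -754.6 + 2P.
With P fixed at 795, quantity demanded is 911.56 and quantity supplied is 835.4.
Shortage = Qd - Qs = 911.56 - 835.4 = 76.16.

Shortage = 76.16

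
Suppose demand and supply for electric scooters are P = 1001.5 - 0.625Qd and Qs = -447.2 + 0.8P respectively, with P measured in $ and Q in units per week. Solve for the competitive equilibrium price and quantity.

P* = 854, Q* = 236

Solving each curve for Q: Qd = 1602.4 - 1.6P.
At equilibrium Qd = Qs, so 1602.4 - 1.6P = -447.2 + 0.8P; collecting terms, 2049.6 = 2.4P and P* = 854.
Substitute back: Q* = 1602.4 - 1.6(854) = 236.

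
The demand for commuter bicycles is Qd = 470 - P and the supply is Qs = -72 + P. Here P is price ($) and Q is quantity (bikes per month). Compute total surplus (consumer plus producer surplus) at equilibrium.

Equating demand and supply, 470 - P = -72 + P gives 2P = 542, so P* = 271.
From the demand curve, Q* = 470 - 271 = 199.
Demand choke price = 470; supply choke price = 72. CS = ½(470 - 271)(199) = 19800.5; PS = ½(271 - 72)(199) = 19800.5. Total surplus = 39601.

Total surplus = 39601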